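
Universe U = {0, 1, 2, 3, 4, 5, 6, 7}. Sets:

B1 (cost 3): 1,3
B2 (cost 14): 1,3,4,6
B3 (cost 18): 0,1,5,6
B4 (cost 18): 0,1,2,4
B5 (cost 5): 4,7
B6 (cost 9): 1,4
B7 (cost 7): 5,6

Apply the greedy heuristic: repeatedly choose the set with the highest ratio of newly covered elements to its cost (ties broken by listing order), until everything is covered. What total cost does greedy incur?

33

Pick 1: B1 adds 2 new (1, 3) at cost 3 (ratio 2/3).
Pick 2: B5 adds 2 new (4, 7) at cost 5 (ratio 2/5).
Pick 3: B7 adds 2 new (5, 6) at cost 7 (ratio 2/7).
Pick 4: B4 adds 2 new (0, 2) at cost 18 (ratio 2/18).
Greedy total cost: 3 + 5 + 7 + 18 = 33.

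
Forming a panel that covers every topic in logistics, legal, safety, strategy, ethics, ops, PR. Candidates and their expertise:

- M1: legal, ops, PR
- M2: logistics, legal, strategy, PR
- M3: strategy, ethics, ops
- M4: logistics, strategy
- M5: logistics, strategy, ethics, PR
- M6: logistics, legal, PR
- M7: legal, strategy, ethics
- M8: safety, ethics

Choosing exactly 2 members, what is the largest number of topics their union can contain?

Choosing M1, M5 covers {logistics, legal, strategy, ethics, ops, PR} — 6 topics.
No choice of 2 members does better; here safety is left uncovered.

6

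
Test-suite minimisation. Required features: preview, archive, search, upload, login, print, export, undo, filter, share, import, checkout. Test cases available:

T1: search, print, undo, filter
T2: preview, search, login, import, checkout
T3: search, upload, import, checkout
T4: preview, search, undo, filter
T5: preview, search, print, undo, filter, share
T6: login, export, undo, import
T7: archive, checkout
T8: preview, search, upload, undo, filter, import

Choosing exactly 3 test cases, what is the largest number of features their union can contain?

Choosing T3, T5, T6 covers {preview, search, upload, login, print, export, undo, filter, share, import, checkout} — 11 features.
No choice of 3 test cases does better; here archive is left uncovered.

11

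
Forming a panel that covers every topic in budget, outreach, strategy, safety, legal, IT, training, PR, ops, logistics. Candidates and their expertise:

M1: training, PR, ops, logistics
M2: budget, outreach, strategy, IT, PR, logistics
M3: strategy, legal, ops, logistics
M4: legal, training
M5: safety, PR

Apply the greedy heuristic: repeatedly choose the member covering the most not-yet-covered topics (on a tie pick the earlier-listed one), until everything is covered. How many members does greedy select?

Pick 1: M2 covers 6 new topics (budget, outreach, strategy, IT, PR, logistics).
Pick 2: M1 covers 2 new topics (training, ops).
Pick 3: M3 covers 1 new topics (legal).
Pick 4: M5 covers 1 new topics (safety).
Greedy uses 4 members.

4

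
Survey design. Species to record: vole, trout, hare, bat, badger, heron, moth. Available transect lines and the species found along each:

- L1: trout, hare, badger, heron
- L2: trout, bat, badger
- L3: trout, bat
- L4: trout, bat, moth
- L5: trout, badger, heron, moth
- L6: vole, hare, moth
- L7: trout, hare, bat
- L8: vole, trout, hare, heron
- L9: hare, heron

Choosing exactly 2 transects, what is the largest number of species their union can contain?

Choosing L1, L4 covers {trout, hare, bat, badger, heron, moth} — 6 species.
No choice of 2 transects does better; here vole is left uncovered.

6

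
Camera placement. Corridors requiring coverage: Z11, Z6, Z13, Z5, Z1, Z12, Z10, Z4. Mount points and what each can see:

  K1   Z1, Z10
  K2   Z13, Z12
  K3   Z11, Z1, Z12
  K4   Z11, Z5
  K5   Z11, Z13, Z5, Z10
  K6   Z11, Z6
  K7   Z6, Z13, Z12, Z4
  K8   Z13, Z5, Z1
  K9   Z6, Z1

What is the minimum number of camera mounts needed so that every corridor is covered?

K1, K4, K7 together cover {Z11, Z6, Z13, Z5, Z1, Z12, Z10, Z4} — every corridor.
No 2 of the 9 camera mounts cover everything (all 36 pairs fall short), so 3 is minimum.

3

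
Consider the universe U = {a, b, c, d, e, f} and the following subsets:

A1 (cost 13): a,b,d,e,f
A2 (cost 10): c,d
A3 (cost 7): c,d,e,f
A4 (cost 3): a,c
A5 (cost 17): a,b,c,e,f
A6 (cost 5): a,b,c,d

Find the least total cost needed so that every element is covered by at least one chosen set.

12

A3, A6 cover every element at cost 7 + 5 = 12.
Any cover uses at least 2 sets; among all covering selections none totals below 12.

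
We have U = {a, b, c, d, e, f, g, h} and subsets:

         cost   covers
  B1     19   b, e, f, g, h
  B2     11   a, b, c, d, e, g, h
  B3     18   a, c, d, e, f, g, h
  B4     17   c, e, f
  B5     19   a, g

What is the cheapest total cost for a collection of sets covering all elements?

B2, B4 cover every element at cost 11 + 17 = 28.
Any cover uses at least 2 sets; among all covering selections none totals below 28.

28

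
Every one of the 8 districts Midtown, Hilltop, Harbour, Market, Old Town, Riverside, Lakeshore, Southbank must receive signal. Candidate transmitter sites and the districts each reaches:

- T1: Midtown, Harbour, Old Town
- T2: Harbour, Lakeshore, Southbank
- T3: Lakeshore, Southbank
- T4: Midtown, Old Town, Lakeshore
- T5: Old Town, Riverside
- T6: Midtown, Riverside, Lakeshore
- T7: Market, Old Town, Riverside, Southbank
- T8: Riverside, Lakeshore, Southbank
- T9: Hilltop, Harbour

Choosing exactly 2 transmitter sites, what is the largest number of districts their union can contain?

Choosing T1, T7 covers {Midtown, Harbour, Market, Old Town, Riverside, Southbank} — 6 districts.
No choice of 2 transmitter sites does better; here Hilltop, Lakeshore are left uncovered.

6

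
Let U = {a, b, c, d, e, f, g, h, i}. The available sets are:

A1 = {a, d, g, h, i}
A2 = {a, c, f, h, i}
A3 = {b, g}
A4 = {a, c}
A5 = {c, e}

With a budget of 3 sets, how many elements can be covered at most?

8

Choosing A1, A2, A3 covers {a, b, c, d, f, g, h, i} — 8 elements.
No choice of 3 sets does better; here e is left uncovered.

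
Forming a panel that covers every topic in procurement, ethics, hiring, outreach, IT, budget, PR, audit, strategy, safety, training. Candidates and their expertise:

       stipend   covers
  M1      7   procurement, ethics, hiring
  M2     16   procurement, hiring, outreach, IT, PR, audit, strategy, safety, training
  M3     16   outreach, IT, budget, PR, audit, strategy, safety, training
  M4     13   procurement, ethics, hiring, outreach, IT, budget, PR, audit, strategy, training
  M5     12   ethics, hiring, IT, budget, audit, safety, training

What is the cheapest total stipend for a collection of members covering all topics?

M1, M3 cover every topic at stipend 7 + 16 = 23.
Any cover uses at least 2 members; among all covering selections none totals below 23.
Greedy by coverage-per-stipend would pick M4, M5 for 25 — worse than the optimum 23.

23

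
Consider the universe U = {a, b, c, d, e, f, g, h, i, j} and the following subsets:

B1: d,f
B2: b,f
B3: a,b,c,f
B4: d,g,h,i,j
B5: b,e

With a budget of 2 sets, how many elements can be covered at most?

9

Choosing B3, B4 covers {a, b, c, d, f, g, h, i, j} — 9 elements.
No choice of 2 sets does better; here e is left uncovered.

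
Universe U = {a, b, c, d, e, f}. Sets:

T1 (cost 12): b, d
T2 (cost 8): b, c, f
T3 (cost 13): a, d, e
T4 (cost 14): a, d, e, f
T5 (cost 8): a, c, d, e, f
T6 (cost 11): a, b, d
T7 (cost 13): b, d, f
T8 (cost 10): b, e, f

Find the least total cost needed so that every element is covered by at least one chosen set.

T2, T5 cover every element at cost 8 + 8 = 16.
Any cover uses at least 2 sets; among all covering selections none totals below 16.

16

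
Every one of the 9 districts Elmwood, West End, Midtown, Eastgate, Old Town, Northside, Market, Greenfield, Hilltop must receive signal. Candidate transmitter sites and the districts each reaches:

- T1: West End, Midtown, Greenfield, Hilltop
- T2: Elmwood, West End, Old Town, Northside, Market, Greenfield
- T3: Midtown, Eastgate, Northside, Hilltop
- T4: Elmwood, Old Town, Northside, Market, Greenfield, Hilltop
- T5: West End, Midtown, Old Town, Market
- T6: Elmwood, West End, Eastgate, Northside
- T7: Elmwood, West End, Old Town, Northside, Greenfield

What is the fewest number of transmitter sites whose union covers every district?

2

T2, T3 together cover {Elmwood, West End, Midtown, Eastgate, Old Town, Northside, Market, Greenfield, Hilltop} — every district.
No single transmitter site contains all 9 districts, so 2 is optimal.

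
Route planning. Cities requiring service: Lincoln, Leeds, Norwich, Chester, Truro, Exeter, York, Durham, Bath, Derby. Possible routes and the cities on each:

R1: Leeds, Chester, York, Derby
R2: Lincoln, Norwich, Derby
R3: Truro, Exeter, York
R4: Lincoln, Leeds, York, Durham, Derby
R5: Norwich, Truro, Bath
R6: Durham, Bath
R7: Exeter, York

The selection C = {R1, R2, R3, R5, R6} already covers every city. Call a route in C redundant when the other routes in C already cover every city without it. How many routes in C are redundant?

Drop R1: Leeds, Chester uncovered — not redundant.
Drop R2: Lincoln uncovered — not redundant.
Drop R3: Exeter uncovered — not redundant.
Drop R5: the rest still cover every city — redundant.
Drop R6: Durham uncovered — not redundant.
1 redundant: R5.

1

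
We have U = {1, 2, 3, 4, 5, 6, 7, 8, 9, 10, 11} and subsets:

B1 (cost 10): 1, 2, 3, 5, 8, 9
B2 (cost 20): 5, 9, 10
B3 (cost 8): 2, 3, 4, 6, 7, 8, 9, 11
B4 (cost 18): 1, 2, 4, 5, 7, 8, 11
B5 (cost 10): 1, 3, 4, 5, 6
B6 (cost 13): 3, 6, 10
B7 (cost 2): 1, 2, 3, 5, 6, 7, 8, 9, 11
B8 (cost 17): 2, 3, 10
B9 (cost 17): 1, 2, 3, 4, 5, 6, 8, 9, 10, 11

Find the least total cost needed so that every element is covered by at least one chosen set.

19

B7, B9 cover every element at cost 2 + 17 = 19.
Any cover uses at least 2 sets; among all covering selections none totals below 19.
Greedy by coverage-per-cost would pick B7, B3, B6 for 23 — worse than the optimum 19.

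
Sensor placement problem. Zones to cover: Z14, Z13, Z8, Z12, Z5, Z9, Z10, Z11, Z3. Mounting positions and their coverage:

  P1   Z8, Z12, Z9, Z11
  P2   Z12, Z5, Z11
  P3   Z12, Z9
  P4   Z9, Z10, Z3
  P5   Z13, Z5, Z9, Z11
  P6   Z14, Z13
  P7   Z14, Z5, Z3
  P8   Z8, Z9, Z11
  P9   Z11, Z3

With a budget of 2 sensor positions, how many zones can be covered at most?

7

Choosing P1, P7 covers {Z14, Z8, Z12, Z5, Z9, Z11, Z3} — 7 zones.
No choice of 2 sensor positions does better; here Z13, Z10 are left uncovered.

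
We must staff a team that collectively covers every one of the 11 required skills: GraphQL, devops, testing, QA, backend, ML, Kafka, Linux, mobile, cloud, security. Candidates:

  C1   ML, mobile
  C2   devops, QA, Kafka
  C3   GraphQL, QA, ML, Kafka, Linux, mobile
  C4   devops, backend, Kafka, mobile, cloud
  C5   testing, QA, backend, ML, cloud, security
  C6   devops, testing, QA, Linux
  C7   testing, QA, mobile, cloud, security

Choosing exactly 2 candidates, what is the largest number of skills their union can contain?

Choosing C3, C5 covers {GraphQL, testing, QA, backend, ML, Kafka, Linux, mobile, cloud, security} — 10 skills.
No choice of 2 candidates does better; here devops is left uncovered.

10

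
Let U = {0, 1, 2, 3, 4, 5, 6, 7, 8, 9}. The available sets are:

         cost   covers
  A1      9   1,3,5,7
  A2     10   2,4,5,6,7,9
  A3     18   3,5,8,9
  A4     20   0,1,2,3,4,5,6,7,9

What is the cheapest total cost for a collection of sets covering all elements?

38

A3, A4 cover every element at cost 18 + 20 = 38.
Any cover uses at least 2 sets; among all covering selections none totals below 38.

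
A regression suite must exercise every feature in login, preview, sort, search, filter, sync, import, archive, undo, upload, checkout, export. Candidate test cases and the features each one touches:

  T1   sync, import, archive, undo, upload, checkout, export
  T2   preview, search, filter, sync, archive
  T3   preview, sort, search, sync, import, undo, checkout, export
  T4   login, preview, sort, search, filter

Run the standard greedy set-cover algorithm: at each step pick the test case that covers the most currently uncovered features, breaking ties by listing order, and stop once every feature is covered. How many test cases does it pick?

Pick 1: T3 covers 8 new features (preview, sort, search, sync, import, undo, checkout, export).
Pick 2: T1 covers 2 new features (archive, upload).
Pick 3: T4 covers 2 new features (login, filter).
Greedy uses 3 test cases. (The true minimum is 2.)

3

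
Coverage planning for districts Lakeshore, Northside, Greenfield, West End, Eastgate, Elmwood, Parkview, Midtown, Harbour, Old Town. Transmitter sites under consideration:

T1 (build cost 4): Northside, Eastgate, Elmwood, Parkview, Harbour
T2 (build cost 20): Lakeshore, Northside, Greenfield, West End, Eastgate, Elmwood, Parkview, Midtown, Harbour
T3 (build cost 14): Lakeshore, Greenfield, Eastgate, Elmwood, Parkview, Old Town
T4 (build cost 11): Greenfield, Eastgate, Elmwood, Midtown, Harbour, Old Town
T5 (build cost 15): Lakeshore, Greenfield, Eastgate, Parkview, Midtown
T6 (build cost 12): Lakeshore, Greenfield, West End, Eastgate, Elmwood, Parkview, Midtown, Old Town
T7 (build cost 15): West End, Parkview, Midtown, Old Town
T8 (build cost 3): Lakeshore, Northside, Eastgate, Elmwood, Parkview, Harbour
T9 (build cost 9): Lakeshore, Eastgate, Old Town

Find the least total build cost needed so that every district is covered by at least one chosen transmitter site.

T6, T8 cover every district at build cost 12 + 3 = 15.
Any cover uses at least 2 transmitter sites; among all covering selections none totals below 15.

15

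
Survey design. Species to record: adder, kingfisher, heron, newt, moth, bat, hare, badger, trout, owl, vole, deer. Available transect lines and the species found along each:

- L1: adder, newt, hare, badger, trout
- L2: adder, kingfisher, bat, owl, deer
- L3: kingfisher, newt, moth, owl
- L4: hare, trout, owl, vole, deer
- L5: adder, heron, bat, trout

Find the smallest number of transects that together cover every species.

L1, L3, L4, L5 together cover {adder, kingfisher, heron, newt, moth, bat, hare, badger, trout, owl, vole, deer} — every species.
No 3 of the 5 transects cover everything (all 10 triples fall short), so 4 is minimum.

4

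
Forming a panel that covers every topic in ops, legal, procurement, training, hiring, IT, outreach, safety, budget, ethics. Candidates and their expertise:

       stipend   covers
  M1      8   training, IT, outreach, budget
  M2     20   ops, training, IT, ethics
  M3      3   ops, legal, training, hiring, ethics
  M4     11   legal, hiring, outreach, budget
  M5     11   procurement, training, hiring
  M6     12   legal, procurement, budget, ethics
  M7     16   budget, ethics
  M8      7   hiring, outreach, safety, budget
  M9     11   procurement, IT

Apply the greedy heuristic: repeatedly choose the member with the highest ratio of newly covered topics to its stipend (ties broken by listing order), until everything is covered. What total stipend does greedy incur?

Pick 1: M3 adds 5 new (ops, legal, training, hiring, ethics) at stipend 3 (ratio 5/3).
Pick 2: M8 adds 3 new (outreach, safety, budget) at stipend 7 (ratio 3/7).
Pick 3: M9 adds 2 new (procurement, IT) at stipend 11 (ratio 2/11).
Greedy total stipend: 3 + 7 + 11 = 21.

21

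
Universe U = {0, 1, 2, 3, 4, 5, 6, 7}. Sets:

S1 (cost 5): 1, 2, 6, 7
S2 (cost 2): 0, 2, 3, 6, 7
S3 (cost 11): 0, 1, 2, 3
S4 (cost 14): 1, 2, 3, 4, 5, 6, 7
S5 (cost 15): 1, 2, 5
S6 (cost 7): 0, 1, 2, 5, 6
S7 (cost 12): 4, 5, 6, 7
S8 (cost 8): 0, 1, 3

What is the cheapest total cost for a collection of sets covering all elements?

16

S2, S4 cover every element at cost 2 + 14 = 16.
Any cover uses at least 2 sets; among all covering selections none totals below 16.
Greedy by coverage-per-cost would pick S2, S6, S7 for 21 — worse than the optimum 16.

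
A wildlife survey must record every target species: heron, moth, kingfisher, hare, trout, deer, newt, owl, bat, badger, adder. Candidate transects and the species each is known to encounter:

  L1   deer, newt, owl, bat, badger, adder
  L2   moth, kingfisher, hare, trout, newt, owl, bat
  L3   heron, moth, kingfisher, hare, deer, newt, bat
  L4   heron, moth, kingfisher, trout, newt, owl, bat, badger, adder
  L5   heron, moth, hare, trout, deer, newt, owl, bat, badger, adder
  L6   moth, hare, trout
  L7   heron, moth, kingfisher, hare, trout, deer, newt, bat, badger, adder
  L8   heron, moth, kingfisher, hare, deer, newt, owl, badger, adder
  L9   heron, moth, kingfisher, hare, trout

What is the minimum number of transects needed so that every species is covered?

L1, L7 together cover {heron, moth, kingfisher, hare, trout, deer, newt, owl, bat, badger, adder} — every species.
No single transect contains all 11 species, so 2 is optimal.

2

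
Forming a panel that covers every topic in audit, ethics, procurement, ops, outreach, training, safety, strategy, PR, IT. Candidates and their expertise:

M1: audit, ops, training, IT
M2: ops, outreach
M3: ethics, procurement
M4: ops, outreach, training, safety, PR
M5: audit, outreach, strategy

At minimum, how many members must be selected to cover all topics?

4

M1, M3, M4, M5 together cover {audit, ethics, procurement, ops, outreach, training, safety, strategy, PR, IT} — every topic.
No 3 of the 5 members cover everything (all 10 triples fall short), so 4 is minimum.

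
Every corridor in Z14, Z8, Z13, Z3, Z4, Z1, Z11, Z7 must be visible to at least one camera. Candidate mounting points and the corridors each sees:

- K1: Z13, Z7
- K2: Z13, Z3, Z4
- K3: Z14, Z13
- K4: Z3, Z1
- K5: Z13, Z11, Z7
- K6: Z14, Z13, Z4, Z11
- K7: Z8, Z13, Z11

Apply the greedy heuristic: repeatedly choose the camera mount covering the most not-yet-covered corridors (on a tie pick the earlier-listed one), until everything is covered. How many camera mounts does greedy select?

4

Pick 1: K6 covers 4 new corridors (Z14, Z13, Z4, Z11).
Pick 2: K4 covers 2 new corridors (Z3, Z1).
Pick 3: K1 covers 1 new corridors (Z7).
Pick 4: K7 covers 1 new corridors (Z8).
Greedy uses 4 camera mounts.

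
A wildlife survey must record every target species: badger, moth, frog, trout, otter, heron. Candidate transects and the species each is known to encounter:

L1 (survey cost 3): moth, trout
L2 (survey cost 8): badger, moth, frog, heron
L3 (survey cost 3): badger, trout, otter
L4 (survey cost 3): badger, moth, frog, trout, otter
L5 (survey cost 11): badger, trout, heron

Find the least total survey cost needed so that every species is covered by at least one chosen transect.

11

L2, L3 cover every species at survey cost 8 + 3 = 11.
Any cover uses at least 2 transects; among all covering selections none totals below 11.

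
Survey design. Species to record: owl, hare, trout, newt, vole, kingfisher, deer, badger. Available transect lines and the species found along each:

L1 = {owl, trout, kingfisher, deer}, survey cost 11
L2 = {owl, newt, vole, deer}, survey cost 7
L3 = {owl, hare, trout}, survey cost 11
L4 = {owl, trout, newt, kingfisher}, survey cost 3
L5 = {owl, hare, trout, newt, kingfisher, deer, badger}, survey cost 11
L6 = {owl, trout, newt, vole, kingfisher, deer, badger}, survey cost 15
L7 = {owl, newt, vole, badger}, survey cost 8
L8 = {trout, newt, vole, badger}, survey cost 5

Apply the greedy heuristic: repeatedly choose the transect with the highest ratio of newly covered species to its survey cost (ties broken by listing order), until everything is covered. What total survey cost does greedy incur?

Pick 1: L4 adds 4 new (owl, trout, newt, kingfisher) at survey cost 3 (ratio 4/3).
Pick 2: L8 adds 2 new (vole, badger) at survey cost 5 (ratio 2/5).
Pick 3: L5 adds 2 new (hare, deer) at survey cost 11 (ratio 2/11).
Greedy total survey cost: 3 + 5 + 11 = 19. (The true optimum is 16, so greedy overshoots here.)

19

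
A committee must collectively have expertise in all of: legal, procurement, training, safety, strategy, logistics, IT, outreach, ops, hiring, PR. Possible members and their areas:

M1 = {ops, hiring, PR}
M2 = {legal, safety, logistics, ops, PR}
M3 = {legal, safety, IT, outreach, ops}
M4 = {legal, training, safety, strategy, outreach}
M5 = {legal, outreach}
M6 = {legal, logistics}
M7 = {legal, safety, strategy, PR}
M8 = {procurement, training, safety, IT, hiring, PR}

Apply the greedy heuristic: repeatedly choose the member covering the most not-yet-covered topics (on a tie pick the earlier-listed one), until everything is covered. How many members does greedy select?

Pick 1: M8 covers 6 new topics (procurement, training, safety, IT, hiring, PR).
Pick 2: M2 covers 3 new topics (legal, logistics, ops).
Pick 3: M4 covers 2 new topics (strategy, outreach).
Greedy uses 3 members.

3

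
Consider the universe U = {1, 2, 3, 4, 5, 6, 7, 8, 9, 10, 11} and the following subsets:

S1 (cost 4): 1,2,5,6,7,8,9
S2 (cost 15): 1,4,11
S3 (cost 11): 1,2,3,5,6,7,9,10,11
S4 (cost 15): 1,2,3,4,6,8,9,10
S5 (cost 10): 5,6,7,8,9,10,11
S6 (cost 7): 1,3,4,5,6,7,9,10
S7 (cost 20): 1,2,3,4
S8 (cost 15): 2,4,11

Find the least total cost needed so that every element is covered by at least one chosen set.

S1, S5, S6 cover every element at cost 4 + 10 + 7 = 21.
Any cover uses at least 2 sets; among all covering selections none totals below 21.

21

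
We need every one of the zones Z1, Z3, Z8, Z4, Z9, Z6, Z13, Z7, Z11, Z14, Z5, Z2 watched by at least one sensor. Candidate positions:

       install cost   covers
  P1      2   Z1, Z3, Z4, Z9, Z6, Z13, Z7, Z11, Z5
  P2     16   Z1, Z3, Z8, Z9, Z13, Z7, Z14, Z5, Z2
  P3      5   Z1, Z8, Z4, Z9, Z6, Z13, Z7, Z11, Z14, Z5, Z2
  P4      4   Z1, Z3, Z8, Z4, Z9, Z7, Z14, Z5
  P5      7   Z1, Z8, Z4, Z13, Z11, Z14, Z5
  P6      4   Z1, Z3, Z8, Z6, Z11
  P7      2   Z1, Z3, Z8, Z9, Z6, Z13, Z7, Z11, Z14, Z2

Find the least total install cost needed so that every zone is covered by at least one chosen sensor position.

4

P1, P7 cover every zone at install cost 2 + 2 = 4.
Any cover uses at least 2 sensor positions; among all covering selections none totals below 4.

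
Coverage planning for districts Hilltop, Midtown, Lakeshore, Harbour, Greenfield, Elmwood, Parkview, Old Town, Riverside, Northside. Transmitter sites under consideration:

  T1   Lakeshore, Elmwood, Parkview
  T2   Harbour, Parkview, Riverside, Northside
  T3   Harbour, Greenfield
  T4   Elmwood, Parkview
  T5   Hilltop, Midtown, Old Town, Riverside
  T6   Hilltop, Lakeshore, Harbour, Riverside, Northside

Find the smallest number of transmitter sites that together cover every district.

4

T1, T2, T3, T5 together cover {Hilltop, Midtown, Lakeshore, Harbour, Greenfield, Elmwood, Parkview, Old Town, Riverside, Northside} — every district.
No 3 of the 6 transmitter sites cover everything (all 20 triples fall short), so 4 is minimum.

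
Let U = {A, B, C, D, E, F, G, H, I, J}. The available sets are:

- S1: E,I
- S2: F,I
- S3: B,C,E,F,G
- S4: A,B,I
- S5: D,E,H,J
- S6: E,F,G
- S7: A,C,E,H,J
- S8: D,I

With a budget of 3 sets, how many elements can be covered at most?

Choosing S3, S4, S5 covers {A, B, C, D, E, F, G, H, I, J} — 10 elements.
That is all 10 elements.

10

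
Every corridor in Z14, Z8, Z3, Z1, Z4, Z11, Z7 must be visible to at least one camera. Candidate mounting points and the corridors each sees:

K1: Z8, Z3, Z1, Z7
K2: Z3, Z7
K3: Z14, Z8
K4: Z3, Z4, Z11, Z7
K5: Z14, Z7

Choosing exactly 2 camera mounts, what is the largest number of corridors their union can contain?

Choosing K1, K4 covers {Z8, Z3, Z1, Z4, Z11, Z7} — 6 corridors.
No choice of 2 camera mounts does better; here Z14 is left uncovered.

6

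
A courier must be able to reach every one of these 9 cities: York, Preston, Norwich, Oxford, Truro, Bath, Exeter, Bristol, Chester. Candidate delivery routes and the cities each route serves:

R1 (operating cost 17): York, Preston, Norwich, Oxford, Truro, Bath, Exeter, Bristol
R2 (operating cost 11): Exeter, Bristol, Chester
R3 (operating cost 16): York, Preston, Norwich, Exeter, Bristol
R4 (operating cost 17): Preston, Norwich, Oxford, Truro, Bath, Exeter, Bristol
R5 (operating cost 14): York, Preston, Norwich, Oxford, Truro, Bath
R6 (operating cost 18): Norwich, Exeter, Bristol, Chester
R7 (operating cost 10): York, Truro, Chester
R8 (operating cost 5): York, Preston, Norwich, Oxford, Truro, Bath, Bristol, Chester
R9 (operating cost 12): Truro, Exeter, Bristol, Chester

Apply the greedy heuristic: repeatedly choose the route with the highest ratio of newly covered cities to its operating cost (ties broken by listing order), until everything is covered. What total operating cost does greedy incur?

16

Pick 1: R8 adds 8 new (York, Preston, Norwich, Oxford, Truro, Bath, Bristol, Chester) at operating cost 5 (ratio 8/5).
Pick 2: R2 adds 1 new (Exeter) at operating cost 11 (ratio 1/11).
Greedy total operating cost: 5 + 11 = 16.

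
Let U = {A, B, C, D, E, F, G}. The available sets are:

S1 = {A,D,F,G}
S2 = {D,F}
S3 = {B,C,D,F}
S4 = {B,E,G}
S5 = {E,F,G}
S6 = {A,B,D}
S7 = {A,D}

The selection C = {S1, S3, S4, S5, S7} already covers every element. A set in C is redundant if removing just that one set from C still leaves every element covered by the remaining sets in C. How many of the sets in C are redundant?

Drop S1: the rest still cover every element — redundant.
Drop S3: C uncovered — not redundant.
Drop S4: the rest still cover every element — redundant.
Drop S5: the rest still cover every element — redundant.
Drop S7: the rest still cover every element — redundant.
4 redundant: S1, S4, S5, S7.

4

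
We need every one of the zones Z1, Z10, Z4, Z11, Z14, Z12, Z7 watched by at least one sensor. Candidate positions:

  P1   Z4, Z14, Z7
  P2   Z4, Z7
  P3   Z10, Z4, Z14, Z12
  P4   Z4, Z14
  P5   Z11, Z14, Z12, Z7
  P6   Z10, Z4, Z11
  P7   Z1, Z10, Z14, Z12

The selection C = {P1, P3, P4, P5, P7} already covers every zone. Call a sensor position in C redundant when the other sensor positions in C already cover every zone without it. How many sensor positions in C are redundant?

3

Drop P1: the rest still cover every zone — redundant.
Drop P3: the rest still cover every zone — redundant.
Drop P4: the rest still cover every zone — redundant.
Drop P5: Z11 uncovered — not redundant.
Drop P7: Z1 uncovered — not redundant.
3 redundant: P1, P3, P4.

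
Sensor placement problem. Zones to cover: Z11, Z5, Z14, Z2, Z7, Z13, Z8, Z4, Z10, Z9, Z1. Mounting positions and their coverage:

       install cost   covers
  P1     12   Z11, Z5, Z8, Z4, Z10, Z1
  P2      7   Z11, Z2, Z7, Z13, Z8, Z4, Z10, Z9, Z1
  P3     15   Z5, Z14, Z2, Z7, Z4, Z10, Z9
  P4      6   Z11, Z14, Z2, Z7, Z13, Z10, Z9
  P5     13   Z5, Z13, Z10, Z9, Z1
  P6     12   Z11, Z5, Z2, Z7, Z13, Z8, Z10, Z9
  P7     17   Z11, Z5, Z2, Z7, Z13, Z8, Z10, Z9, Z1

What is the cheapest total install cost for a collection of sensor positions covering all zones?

P1, P4 cover every zone at install cost 12 + 6 = 18.
Any cover uses at least 2 sensor positions; among all covering selections none totals below 18.
Greedy by coverage-per-install cost would pick P2, P4, P1 for 25 — worse than the optimum 18.

18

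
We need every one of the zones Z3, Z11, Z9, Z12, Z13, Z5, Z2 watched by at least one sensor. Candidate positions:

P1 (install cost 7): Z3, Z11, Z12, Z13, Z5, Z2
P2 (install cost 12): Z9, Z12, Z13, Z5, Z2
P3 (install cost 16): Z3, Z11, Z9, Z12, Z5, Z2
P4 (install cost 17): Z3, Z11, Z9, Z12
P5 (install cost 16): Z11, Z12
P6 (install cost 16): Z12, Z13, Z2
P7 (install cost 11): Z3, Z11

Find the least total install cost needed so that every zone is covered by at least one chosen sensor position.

P1, P2 cover every zone at install cost 7 + 12 = 19.
Any cover uses at least 2 sensor positions; among all covering selections none totals below 19.

19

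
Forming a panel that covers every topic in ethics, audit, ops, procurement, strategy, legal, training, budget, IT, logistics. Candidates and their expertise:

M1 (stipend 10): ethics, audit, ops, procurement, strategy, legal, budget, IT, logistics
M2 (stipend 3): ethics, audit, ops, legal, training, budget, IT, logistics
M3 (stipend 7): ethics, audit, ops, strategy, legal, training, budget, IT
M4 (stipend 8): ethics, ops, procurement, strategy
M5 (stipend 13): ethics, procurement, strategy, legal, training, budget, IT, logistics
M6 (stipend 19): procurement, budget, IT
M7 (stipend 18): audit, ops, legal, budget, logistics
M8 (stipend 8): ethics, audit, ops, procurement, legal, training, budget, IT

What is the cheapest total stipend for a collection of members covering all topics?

11

M2, M4 cover every topic at stipend 3 + 8 = 11.
Any cover uses at least 2 members; among all covering selections none totals below 11.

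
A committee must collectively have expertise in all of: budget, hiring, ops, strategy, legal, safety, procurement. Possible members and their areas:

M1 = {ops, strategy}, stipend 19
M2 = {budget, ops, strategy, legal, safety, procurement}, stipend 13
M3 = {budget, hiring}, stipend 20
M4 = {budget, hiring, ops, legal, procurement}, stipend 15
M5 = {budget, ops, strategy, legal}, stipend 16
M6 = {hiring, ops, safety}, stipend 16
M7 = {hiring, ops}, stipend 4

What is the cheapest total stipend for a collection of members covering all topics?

M2, M7 cover every topic at stipend 13 + 4 = 17.
Any cover uses at least 2 members; among all covering selections none totals below 17.

17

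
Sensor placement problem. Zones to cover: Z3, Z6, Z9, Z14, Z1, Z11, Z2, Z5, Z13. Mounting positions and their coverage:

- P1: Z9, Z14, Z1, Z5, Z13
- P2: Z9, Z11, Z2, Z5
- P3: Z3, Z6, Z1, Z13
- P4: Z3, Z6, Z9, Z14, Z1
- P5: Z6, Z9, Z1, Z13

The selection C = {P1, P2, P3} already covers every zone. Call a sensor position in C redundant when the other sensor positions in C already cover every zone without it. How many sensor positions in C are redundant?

Drop P1: Z14 uncovered — not redundant.
Drop P2: Z11, Z2 uncovered — not redundant.
Drop P3: Z3, Z6 uncovered — not redundant.
None of the sensor positions in C is redundant.

0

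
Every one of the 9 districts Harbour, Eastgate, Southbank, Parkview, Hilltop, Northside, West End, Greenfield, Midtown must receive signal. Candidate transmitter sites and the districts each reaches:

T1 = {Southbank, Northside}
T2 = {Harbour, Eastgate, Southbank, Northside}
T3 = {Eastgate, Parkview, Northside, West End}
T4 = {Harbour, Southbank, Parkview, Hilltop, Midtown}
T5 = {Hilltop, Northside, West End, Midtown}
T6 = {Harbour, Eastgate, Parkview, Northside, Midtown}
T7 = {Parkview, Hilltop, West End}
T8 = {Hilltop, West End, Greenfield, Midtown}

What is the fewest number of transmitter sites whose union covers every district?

T1, T6, T8 together cover {Harbour, Eastgate, Southbank, Parkview, Hilltop, Northside, West End, Greenfield, Midtown} — every district.
No 2 of the 8 transmitter sites cover everything (all 28 pairs fall short), so 3 is minimum.

3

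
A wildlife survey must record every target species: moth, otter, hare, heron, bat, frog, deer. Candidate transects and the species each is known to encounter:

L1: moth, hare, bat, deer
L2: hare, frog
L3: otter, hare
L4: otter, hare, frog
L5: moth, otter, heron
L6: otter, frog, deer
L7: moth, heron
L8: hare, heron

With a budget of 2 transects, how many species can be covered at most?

6

Choosing L1, L4 covers {moth, otter, hare, bat, frog, deer} — 6 species.
No choice of 2 transects does better; here heron is left uncovered.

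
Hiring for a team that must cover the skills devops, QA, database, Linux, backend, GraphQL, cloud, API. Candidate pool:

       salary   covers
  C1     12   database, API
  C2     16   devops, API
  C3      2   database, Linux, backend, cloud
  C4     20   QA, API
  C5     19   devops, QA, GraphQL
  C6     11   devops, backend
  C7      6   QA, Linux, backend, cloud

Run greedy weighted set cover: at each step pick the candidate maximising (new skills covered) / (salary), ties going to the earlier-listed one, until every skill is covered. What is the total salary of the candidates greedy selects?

43

Pick 1: C3 adds 4 new (database, Linux, backend, cloud) at salary 2 (ratio 4/2).
Pick 2: C7 adds 1 new (QA) at salary 6 (ratio 1/6).
Pick 3: C2 adds 2 new (devops, API) at salary 16 (ratio 2/16).
Pick 4: C5 adds 1 new (GraphQL) at salary 19 (ratio 1/19).
Greedy total salary: 2 + 6 + 16 + 19 = 43. (The true optimum is 33, so greedy overshoots here.)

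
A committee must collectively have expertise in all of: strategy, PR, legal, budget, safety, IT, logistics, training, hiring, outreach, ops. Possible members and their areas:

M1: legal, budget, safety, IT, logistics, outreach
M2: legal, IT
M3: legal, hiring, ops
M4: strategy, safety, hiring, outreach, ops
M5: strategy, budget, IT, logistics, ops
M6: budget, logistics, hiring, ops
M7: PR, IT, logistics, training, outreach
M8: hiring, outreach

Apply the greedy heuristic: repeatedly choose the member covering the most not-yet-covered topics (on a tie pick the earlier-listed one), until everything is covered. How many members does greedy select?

Pick 1: M1 covers 6 new topics (legal, budget, safety, IT, logistics, outreach).
Pick 2: M4 covers 3 new topics (strategy, hiring, ops).
Pick 3: M7 covers 2 new topics (PR, training).
Greedy uses 3 members.

3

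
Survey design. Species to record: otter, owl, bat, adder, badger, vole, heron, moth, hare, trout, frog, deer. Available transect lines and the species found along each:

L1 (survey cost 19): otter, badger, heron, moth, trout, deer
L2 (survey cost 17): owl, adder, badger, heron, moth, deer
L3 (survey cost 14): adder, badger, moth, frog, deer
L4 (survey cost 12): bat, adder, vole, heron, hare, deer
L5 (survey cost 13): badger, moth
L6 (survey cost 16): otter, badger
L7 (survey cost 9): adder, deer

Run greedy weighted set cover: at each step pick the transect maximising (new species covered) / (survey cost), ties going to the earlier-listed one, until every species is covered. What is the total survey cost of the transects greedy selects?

62

Pick 1: L4 adds 6 new (bat, adder, vole, heron, hare, deer) at survey cost 12 (ratio 6/12).
Pick 2: L3 adds 3 new (badger, moth, frog) at survey cost 14 (ratio 3/14).
Pick 3: L1 adds 2 new (otter, trout) at survey cost 19 (ratio 2/19).
Pick 4: L2 adds 1 new (owl) at survey cost 17 (ratio 1/17).
Greedy total survey cost: 12 + 14 + 19 + 17 = 62.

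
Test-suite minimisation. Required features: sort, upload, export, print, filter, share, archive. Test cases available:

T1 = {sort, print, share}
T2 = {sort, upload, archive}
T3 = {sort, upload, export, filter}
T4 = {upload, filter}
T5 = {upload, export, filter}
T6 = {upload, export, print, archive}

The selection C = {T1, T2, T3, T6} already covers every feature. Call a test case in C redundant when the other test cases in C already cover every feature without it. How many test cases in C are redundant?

Drop T1: share uncovered — not redundant.
Drop T2: the rest still cover every feature — redundant.
Drop T3: filter uncovered — not redundant.
Drop T6: the rest still cover every feature — redundant.
2 redundant: T2, T6.

2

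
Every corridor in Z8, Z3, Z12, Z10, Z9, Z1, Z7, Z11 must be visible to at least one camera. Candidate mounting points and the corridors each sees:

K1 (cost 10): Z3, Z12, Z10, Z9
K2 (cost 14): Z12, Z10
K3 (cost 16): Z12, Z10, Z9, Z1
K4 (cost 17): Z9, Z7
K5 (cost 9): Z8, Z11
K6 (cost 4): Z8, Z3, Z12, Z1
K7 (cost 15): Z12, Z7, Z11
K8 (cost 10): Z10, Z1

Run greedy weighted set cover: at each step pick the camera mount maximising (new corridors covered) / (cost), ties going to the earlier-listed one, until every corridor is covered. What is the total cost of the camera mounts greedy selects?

29

Pick 1: K6 adds 4 new (Z8, Z3, Z12, Z1) at cost 4 (ratio 4/4).
Pick 2: K1 adds 2 new (Z10, Z9) at cost 10 (ratio 2/10).
Pick 3: K7 adds 2 new (Z7, Z11) at cost 15 (ratio 2/15).
Greedy total cost: 4 + 10 + 15 = 29.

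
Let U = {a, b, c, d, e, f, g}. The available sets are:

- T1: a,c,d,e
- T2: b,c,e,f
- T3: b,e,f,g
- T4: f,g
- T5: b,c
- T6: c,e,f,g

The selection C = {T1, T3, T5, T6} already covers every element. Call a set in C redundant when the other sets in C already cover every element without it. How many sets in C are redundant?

3

Drop T1: a, d uncovered — not redundant.
Drop T3: the rest still cover every element — redundant.
Drop T5: the rest still cover every element — redundant.
Drop T6: the rest still cover every element — redundant.
3 redundant: T3, T5, T6.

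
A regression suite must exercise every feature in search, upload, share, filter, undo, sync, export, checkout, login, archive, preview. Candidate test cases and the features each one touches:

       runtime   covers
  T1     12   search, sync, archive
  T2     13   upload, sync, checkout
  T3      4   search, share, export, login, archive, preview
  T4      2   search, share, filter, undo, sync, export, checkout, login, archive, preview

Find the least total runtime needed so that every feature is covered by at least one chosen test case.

15

T2, T4 cover every feature at runtime 13 + 2 = 15.
Any cover uses at least 2 test cases; among all covering selections none totals below 15.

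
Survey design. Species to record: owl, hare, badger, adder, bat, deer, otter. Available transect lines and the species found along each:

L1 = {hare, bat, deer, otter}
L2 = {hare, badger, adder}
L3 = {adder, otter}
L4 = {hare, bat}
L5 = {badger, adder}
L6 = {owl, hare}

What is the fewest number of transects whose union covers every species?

L1, L2, L6 together cover {owl, hare, badger, adder, bat, deer, otter} — every species.
No 2 of the 6 transects cover everything (all 15 pairs fall short), so 3 is minimum.

3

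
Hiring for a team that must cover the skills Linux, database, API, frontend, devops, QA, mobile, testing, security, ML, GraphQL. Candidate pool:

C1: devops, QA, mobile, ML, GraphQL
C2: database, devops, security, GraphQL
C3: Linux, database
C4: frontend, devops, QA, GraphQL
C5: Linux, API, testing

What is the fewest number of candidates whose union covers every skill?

C1, C2, C4, C5 together cover {Linux, database, API, frontend, devops, QA, mobile, testing, security, ML, GraphQL} — every skill.
No 3 of the 5 candidates cover everything (all 10 triples fall short), so 4 is minimum.

4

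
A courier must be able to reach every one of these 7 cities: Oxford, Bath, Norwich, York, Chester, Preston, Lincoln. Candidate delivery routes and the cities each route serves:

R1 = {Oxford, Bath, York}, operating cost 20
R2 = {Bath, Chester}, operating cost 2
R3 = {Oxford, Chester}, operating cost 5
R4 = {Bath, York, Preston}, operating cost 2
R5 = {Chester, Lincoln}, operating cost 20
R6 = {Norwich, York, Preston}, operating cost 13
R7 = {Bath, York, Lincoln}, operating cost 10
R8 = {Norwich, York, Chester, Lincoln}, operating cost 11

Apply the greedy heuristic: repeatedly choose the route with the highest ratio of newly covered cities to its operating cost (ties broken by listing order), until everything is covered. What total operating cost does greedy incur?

Pick 1: R4 adds 3 new (Bath, York, Preston) at operating cost 2 (ratio 3/2).
Pick 2: R2 adds 1 new (Chester) at operating cost 2 (ratio 1/2).
Pick 3: R3 adds 1 new (Oxford) at operating cost 5 (ratio 1/5).
Pick 4: R8 adds 2 new (Norwich, Lincoln) at operating cost 11 (ratio 2/11).
Greedy total operating cost: 2 + 2 + 5 + 11 = 20. (The true optimum is 18, so greedy overshoots here.)

20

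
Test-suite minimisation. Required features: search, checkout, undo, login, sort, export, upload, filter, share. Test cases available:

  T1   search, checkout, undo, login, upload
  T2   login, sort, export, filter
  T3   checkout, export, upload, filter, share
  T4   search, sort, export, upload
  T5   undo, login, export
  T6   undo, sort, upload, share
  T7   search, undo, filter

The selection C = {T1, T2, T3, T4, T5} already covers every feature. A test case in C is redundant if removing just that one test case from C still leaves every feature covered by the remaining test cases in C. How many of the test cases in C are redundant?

Drop T1: the rest still cover every feature — redundant.
Drop T2: the rest still cover every feature — redundant.
Drop T3: share uncovered — not redundant.
Drop T4: the rest still cover every feature — redundant.
Drop T5: the rest still cover every feature — redundant.
4 redundant: T1, T2, T4, T5.

4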